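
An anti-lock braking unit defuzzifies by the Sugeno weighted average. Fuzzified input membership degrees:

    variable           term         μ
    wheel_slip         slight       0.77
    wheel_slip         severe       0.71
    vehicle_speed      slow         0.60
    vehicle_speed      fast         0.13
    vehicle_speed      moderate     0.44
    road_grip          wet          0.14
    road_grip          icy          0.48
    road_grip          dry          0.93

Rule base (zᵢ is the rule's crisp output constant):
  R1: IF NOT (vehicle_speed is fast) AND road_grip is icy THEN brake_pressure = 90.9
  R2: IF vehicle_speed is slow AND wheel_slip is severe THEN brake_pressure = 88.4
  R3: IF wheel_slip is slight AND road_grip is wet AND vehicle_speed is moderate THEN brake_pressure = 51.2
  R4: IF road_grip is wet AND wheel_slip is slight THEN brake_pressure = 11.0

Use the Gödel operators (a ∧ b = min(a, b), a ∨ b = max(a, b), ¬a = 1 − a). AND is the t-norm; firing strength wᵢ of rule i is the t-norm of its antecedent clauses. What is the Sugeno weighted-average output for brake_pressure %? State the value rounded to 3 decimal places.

77.485

R1 (z=90.9): ¬fast=1−0.13=0.87, icy=0.48; AND[min(a, b)] → w = 0.48
R2 (z=88.4): slow=0.60, severe=0.71; AND[min(a, b)] → w = 0.60
R3 (z=51.2): slight=0.77, wet=0.14, moderate=0.44; AND[min(a, b)] → w = 0.14
R4 (z=11.0): wet=0.14, slight=0.77; AND[min(a, b)] → w = 0.14
Weighted average = (0.48·90.9 + 0.60·88.4 + 0.14·51.2 + 0.14·11.0) / (0.48 + 0.60 + 0.14 + 0.14)
  = 105.3800 / 1.3600 = 77.485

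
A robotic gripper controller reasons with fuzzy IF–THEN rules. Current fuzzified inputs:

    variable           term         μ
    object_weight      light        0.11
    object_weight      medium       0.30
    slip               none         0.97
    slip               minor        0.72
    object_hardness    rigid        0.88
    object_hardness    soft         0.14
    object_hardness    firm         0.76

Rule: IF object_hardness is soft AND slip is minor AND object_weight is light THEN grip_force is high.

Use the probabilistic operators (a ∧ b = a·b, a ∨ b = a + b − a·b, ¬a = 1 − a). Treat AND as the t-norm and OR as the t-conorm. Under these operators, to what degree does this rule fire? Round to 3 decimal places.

0.011

firing strength: soft=0.14, minor=0.72, light=0.11; AND[a·b] → w = 0.0111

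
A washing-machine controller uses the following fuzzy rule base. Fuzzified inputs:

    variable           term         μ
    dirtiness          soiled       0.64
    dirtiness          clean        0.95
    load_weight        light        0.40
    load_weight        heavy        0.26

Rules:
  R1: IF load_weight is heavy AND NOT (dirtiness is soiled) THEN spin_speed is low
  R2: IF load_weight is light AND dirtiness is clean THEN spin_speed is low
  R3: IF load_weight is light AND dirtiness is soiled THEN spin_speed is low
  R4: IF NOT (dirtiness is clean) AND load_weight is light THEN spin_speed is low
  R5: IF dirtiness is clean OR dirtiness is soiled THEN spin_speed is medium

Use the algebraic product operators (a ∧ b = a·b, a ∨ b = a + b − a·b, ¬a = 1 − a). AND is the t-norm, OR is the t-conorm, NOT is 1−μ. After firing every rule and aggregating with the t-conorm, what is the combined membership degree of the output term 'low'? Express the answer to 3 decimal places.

R1: heavy=0.26, ¬soiled=1−0.64=0.36; AND[a·b] → w = 0.0936
R2: light=0.40, clean=0.95; AND[a·b] → w = 0.3800
R3: light=0.40, soiled=0.64; AND[a·b] → w = 0.2560
R4: ¬clean=1−0.95=0.05, light=0.40; AND[a·b] → w = 0.0200
R5: clean=0.95, soiled=0.64; OR[a + b − a·b] → w = 0.9820
Rules with consequent 'low': {R1, R2, R3, R4} → strengths 0.0936, 0.3800, 0.2560, 0.0200
Aggregate via t-conorm [a + b − a·b]: 0.5903

0.590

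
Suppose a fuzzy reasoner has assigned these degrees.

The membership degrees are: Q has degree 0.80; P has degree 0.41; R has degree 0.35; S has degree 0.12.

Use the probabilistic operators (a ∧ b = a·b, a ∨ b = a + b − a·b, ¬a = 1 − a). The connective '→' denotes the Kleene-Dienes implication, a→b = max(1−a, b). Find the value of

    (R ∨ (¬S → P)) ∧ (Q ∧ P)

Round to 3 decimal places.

¬S = 1 − 0.1200 = 0.8800
¬S → P  [Kleene-Dienes: max(1−a, b)] with a=0.8800, b=0.4100 → 0.4100
R ∨ (¬S → P) = a + b − a·b on (0.3500, 0.4100) = 0.6165
Q ∧ P = a·b on (0.8000, 0.4100) = 0.3280
(R ∨ (¬S → P)) ∧ (Q ∧ P) = a·b on (0.6165, 0.3280) = 0.2022

0.202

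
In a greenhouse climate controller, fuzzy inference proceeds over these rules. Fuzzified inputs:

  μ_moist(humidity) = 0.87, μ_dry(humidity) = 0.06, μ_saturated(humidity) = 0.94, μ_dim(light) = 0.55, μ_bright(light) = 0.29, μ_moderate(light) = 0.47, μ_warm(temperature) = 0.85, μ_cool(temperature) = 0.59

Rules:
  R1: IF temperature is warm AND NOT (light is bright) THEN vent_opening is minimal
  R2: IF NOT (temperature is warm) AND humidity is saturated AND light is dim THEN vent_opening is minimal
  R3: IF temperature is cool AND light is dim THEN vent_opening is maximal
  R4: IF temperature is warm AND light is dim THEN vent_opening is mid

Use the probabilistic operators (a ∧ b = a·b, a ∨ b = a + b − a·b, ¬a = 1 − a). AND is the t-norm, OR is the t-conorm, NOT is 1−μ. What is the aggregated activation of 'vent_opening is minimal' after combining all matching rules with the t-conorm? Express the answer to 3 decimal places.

R1: warm=0.85, ¬bright=1−0.29=0.71; AND[a·b] → w = 0.6035
R2: ¬warm=1−0.85=0.15, saturated=0.94, dim=0.55; AND[a·b] → w = 0.0776
R3: cool=0.59, dim=0.55; AND[a·b] → w = 0.3245
R4: warm=0.85, dim=0.55; AND[a·b] → w = 0.4675
Rules with consequent 'minimal': {R1, R2} → strengths 0.6035, 0.0776
Aggregate via t-conorm [a + b − a·b]: 0.6342

0.634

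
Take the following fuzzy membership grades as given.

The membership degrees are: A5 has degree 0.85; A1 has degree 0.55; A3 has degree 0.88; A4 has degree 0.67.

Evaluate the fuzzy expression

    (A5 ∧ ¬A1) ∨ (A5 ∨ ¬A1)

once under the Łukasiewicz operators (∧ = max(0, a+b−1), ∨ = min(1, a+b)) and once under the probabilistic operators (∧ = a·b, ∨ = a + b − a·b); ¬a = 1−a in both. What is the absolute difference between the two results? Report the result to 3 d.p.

0.051

Under Łukasiewicz:
  ¬A1 = 1 − 0.55 = 0.45
  A5 ∧ ¬A1 = max(0, a+b−1) on (0.85, 0.45) = 0.30
  ¬A1 = 1 − 0.55 = 0.45
  A5 ∨ ¬A1 = min(1, a+b) on (0.85, 0.45) = 1.00
  (A5 ∧ ¬A1) ∨ (A5 ∨ ¬A1) = min(1, a+b) on (0.30, 1.00) = 1.00
  → value = 1.0000
Under probabilistic:
  ¬A1 = 1 − 0.5500 = 0.4500
  A5 ∧ ¬A1 = a·b on (0.8500, 0.4500) = 0.3825
  ¬A1 = 1 − 0.5500 = 0.4500
  A5 ∨ ¬A1 = a + b − a·b on (0.8500, 0.4500) = 0.9175
  (A5 ∧ ¬A1) ∨ (A5 ∨ ¬A1) = a + b − a·b on (0.3825, 0.9175) = 0.9491
  → value = 0.9491
|1.0000 − 0.9491| = 0.051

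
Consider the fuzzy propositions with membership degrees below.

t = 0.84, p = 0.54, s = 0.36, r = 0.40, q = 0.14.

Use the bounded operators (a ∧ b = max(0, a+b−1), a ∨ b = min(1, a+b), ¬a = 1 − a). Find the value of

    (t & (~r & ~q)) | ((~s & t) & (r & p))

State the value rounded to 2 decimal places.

~r = 1 − 0.40 = 0.60
~q = 1 − 0.14 = 0.86
~r & ~q = max(0, a+b−1) on (0.60, 0.86) = 0.46
t & (~r & ~q) = max(0, a+b−1) on (0.84, 0.46) = 0.30
~s = 1 − 0.36 = 0.64
~s & t = max(0, a+b−1) on (0.64, 0.84) = 0.48
r & p = max(0, a+b−1) on (0.40, 0.54) = 0.00
(~s & t) & (r & p) = max(0, a+b−1) on (0.48, 0.00) = 0.00
(t & (~r & ~q)) | ((~s & t) & (r & p)) = min(1, a+b) on (0.30, 0.00) = 0.30

0.30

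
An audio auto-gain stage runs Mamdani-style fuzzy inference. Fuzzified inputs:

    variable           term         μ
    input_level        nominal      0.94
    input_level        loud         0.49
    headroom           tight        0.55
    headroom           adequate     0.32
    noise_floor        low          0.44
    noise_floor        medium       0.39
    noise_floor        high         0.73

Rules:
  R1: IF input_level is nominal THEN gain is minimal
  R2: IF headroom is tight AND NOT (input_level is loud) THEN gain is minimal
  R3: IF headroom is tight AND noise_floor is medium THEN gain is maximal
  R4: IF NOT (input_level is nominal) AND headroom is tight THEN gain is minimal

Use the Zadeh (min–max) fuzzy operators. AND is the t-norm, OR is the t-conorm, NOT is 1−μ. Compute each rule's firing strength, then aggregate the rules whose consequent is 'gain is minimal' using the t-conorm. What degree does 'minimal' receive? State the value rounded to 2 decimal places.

0.94

R1: nominal=0.94 → w = 0.94
R2: tight=0.55, ¬loud=1−0.49=0.51; AND[min(a, b)] → w = 0.51
R3: tight=0.55, medium=0.39; AND[min(a, b)] → w = 0.39
R4: ¬nominal=1−0.94=0.06, tight=0.55; AND[min(a, b)] → w = 0.06
Rules with consequent 'minimal': {R1, R2, R4} → strengths 0.94, 0.51, 0.06
Aggregate via t-conorm [max(a, b)]: 0.94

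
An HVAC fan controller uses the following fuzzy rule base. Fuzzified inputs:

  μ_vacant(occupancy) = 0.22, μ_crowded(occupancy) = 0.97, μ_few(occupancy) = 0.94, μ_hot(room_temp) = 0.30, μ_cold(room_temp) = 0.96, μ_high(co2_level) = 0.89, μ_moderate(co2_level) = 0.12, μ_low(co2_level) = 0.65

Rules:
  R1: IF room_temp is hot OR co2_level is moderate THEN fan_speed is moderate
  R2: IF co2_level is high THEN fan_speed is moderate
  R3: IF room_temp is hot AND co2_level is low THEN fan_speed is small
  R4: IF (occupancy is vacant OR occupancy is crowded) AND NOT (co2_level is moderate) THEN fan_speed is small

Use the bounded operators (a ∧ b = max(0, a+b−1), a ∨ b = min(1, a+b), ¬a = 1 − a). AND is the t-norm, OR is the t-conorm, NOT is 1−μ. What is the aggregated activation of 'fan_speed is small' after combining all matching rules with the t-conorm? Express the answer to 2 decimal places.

0.88

R1: hot=0.30, moderate=0.12; OR[min(1, a+b)] → w = 0.42
R2: high=0.89 → w = 0.89
R3: hot=0.30, low=0.65; AND[max(0, a+b−1)] → w = 0.00
R4: (vacant=0.22 OR crowded=0.97) = 1.00; AND[max(0, a+b−1)] with ¬moderate=1−0.12=0.88 → w = 0.88
Rules with consequent 'small': {R3, R4} → strengths 0.00, 0.88
Aggregate via t-conorm [min(1, a+b)]: 0.88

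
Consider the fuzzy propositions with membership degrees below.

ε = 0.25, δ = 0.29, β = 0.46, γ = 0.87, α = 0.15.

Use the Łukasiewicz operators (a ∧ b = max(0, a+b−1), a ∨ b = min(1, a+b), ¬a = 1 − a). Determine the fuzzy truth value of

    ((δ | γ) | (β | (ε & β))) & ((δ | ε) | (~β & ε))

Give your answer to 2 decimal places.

δ | γ = min(1, a+b) on (0.29, 0.87) = 1.00
ε & β = max(0, a+b−1) on (0.25, 0.46) = 0.00
β | (ε & β) = min(1, a+b) on (0.46, 0.00) = 0.46
(δ | γ) | (β | (ε & β)) = min(1, a+b) on (1.00, 0.46) = 1.00
δ | ε = min(1, a+b) on (0.29, 0.25) = 0.54
~β = 1 − 0.46 = 0.54
~β & ε = max(0, a+b−1) on (0.54, 0.25) = 0.00
(δ | ε) | (~β & ε) = min(1, a+b) on (0.54, 0.00) = 0.54
((δ | γ) | (β | (ε & β))) & ((δ | ε) | (~β & ε)) = max(0, a+b−1) on (1.00, 0.54) = 0.54

0.54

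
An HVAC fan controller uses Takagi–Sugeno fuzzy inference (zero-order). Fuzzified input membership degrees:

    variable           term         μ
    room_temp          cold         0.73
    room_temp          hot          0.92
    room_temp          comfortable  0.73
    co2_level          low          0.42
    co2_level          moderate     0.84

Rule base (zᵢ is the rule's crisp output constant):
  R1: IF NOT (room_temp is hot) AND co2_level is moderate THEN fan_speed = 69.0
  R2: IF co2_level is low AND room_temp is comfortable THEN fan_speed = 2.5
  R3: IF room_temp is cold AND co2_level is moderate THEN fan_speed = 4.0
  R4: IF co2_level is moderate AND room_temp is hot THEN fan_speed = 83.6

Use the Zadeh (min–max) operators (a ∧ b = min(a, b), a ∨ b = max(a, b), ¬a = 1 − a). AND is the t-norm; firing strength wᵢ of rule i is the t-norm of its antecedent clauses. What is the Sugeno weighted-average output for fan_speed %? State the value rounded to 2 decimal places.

38.51

R1 (z=69.0): ¬hot=1−0.92=0.08, moderate=0.84; AND[min(a, b)] → w = 0.08
R2 (z=2.5): low=0.42, comfortable=0.73; AND[min(a, b)] → w = 0.42
R3 (z=4.0): cold=0.73, moderate=0.84; AND[min(a, b)] → w = 0.73
R4 (z=83.6): moderate=0.84, hot=0.92; AND[min(a, b)] → w = 0.84
Weighted average = (0.08·69.0 + 0.42·2.5 + 0.73·4.0 + 0.84·83.6) / (0.08 + 0.42 + 0.73 + 0.84)
  = 79.7140 / 2.0700 = 38.51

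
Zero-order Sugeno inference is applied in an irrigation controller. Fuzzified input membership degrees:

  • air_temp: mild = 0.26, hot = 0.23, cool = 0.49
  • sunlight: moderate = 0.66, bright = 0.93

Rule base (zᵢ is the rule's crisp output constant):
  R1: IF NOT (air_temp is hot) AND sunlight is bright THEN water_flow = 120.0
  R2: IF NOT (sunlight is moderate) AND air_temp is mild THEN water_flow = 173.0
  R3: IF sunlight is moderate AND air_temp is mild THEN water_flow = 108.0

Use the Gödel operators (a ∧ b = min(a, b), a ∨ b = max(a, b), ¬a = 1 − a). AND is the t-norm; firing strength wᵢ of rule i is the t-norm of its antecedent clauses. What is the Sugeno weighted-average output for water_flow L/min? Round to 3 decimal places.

128.264

R1 (z=120.0): ¬hot=1−0.23=0.77, bright=0.93; AND[min(a, b)] → w = 0.77
R2 (z=173.0): ¬moderate=1−0.66=0.34, mild=0.26; AND[min(a, b)] → w = 0.26
R3 (z=108.0): moderate=0.66, mild=0.26; AND[min(a, b)] → w = 0.26
Weighted average = (0.77·120.0 + 0.26·173.0 + 0.26·108.0) / (0.77 + 0.26 + 0.26)
  = 165.4600 / 1.2900 = 128.264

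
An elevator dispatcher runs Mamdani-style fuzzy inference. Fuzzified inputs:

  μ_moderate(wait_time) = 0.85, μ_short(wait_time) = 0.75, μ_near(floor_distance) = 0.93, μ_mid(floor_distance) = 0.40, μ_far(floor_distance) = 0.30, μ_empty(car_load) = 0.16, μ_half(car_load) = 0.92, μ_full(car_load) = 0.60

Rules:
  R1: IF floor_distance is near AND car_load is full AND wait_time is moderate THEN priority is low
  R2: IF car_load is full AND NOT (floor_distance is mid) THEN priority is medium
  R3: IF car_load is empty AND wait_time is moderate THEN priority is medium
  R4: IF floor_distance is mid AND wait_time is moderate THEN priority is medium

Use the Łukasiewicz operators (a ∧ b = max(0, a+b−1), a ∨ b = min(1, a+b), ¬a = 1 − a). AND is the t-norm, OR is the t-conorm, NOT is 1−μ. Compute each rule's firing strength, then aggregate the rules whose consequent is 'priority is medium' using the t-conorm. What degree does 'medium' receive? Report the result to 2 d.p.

R1: near=0.93, full=0.60, moderate=0.85; AND[max(0, a+b−1)] → w = 0.38
R2: full=0.60, ¬mid=1−0.40=0.60; AND[max(0, a+b−1)] → w = 0.20
R3: empty=0.16, moderate=0.85; AND[max(0, a+b−1)] → w = 0.01
R4: mid=0.40, moderate=0.85; AND[max(0, a+b−1)] → w = 0.25
Rules with consequent 'medium': {R2, R3, R4} → strengths 0.20, 0.01, 0.25
Aggregate via t-conorm [min(1, a+b)]: 0.46

0.46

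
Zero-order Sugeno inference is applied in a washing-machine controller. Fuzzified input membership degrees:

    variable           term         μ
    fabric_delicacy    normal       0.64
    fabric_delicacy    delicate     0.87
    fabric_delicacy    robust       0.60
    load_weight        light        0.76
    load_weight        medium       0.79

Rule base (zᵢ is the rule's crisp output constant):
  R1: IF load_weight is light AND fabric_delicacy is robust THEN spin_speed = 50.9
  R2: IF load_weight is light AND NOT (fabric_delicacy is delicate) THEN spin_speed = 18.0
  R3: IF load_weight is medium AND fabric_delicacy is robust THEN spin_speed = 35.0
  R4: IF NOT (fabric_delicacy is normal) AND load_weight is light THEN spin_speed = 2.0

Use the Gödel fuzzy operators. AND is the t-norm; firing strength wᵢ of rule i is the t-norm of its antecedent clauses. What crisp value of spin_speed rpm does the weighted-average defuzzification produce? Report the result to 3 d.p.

32.308

R1 (z=50.9): light=0.76, robust=0.60; AND[min(a, b)] → w = 0.60
R2 (z=18.0): light=0.76, ¬delicate=1−0.87=0.13; AND[min(a, b)] → w = 0.13
R3 (z=35.0): medium=0.79, robust=0.60; AND[min(a, b)] → w = 0.60
R4 (z=2.0): ¬normal=1−0.64=0.36, light=0.76; AND[min(a, b)] → w = 0.36
Weighted average = (0.60·50.9 + 0.13·18.0 + 0.60·35.0 + 0.36·2.0) / (0.60 + 0.13 + 0.60 + 0.36)
  = 54.6000 / 1.6900 = 32.308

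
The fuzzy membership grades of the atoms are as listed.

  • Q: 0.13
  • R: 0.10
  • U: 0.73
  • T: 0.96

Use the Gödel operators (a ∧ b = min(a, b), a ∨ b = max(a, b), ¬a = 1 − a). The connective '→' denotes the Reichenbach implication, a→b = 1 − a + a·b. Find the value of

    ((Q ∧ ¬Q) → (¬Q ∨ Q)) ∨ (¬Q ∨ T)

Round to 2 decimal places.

0.98

¬Q = 1 − 0.13 = 0.87
Q ∧ ¬Q = min(a, b) on (0.13, 0.87) = 0.13
¬Q = 1 − 0.13 = 0.87
¬Q ∨ Q = max(a, b) on (0.87, 0.13) = 0.87
(Q ∧ ¬Q) → (¬Q ∨ Q)  [Reichenbach: 1 − a + a·b] with a=0.13, b=0.87 → 0.98
¬Q = 1 − 0.13 = 0.87
¬Q ∨ T = max(a, b) on (0.87, 0.96) = 0.96
((Q ∧ ¬Q) → (¬Q ∨ Q)) ∨ (¬Q ∨ T) = max(a, b) on (0.98, 0.96) = 0.98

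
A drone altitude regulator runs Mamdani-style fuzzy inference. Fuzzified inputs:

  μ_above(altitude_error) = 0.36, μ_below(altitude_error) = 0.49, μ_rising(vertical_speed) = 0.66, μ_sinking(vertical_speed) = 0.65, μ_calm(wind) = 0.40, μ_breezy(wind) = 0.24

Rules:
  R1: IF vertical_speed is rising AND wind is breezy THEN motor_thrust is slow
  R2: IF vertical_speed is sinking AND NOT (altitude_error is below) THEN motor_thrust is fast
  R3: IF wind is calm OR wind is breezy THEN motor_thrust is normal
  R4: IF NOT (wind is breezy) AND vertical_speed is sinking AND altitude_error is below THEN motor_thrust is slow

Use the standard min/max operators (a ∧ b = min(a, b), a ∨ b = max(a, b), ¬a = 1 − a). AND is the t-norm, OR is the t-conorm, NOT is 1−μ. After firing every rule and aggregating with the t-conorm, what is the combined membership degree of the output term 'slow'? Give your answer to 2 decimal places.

0.49

R1: rising=0.66, breezy=0.24; AND[min(a, b)] → w = 0.24
R2: sinking=0.65, ¬below=1−0.49=0.51; AND[min(a, b)] → w = 0.51
R3: calm=0.40, breezy=0.24; OR[max(a, b)] → w = 0.40
R4: ¬breezy=1−0.24=0.76, sinking=0.65, below=0.49; AND[min(a, b)] → w = 0.49
Rules with consequent 'slow': {R1, R4} → strengths 0.24, 0.49
Aggregate via t-conorm [max(a, b)]: 0.49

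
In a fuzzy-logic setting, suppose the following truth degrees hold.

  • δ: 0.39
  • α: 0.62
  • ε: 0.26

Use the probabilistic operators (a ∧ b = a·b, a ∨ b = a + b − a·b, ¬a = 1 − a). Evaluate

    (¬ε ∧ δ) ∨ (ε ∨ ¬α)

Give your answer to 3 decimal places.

0.674

¬ε = 1 − 0.2600 = 0.7400
¬ε ∧ δ = a·b on (0.7400, 0.3900) = 0.2886
¬α = 1 − 0.6200 = 0.3800
ε ∨ ¬α = a + b − a·b on (0.2600, 0.3800) = 0.5412
(¬ε ∧ δ) ∨ (ε ∨ ¬α) = a + b − a·b on (0.2886, 0.5412) = 0.6736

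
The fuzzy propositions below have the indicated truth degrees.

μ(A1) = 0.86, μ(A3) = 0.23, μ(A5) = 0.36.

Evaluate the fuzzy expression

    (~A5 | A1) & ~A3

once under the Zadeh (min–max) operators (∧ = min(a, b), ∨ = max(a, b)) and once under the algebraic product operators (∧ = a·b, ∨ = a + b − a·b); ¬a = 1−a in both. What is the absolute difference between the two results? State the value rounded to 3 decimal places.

Under Zadeh (min–max):
  ~A5 = 1 − 0.36 = 0.64
  ~A5 | A1 = max(a, b) on (0.64, 0.86) = 0.86
  ~A3 = 1 − 0.23 = 0.77
  (~A5 | A1) & ~A3 = min(a, b) on (0.86, 0.77) = 0.77
  → value = 0.7700
Under algebraic product:
  ~A5 = 1 − 0.3600 = 0.6400
  ~A5 | A1 = a + b − a·b on (0.6400, 0.8600) = 0.9496
  ~A3 = 1 − 0.2300 = 0.7700
  (~A5 | A1) & ~A3 = a·b on (0.9496, 0.7700) = 0.7312
  → value = 0.7312
|0.7700 − 0.7312| = 0.039

0.039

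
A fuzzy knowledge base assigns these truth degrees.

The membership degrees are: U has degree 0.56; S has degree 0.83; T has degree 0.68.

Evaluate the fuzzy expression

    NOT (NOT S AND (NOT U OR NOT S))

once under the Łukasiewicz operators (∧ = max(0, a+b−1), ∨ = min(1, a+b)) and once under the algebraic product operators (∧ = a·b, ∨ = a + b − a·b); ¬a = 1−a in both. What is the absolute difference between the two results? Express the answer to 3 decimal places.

0.091

Under Łukasiewicz:
  NOT S = 1 − 0.83 = 0.17
  NOT U = 1 − 0.56 = 0.44
  NOT S = 1 − 0.83 = 0.17
  NOT U OR NOT S = min(1, a+b) on (0.44, 0.17) = 0.61
  NOT S AND (NOT U OR NOT S) = max(0, a+b−1) on (0.17, 0.61) = 0.00
  NOT (NOT S AND (NOT U OR NOT S)) = 1 − 0.00 = 1.00
  → value = 1.0000
Under algebraic product:
  NOT S = 1 − 0.8300 = 0.1700
  NOT U = 1 − 0.5600 = 0.4400
  NOT S = 1 − 0.8300 = 0.1700
  NOT U OR NOT S = a + b − a·b on (0.4400, 0.1700) = 0.5352
  NOT S AND (NOT U OR NOT S) = a·b on (0.1700, 0.5352) = 0.0910
  NOT (NOT S AND (NOT U OR NOT S)) = 1 − 0.0910 = 0.9090
  → value = 0.9090
|1.0000 − 0.9090| = 0.091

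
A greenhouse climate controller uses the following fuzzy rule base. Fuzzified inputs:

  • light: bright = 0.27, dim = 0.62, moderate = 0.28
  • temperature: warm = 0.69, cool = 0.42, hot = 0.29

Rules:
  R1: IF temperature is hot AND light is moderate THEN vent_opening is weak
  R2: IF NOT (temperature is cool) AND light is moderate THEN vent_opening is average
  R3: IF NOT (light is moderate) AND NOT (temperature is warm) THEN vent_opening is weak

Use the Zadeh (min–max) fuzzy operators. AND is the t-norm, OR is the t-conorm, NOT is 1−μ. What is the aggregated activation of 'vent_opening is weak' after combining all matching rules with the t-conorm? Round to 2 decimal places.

0.31

R1: hot=0.29, moderate=0.28; AND[min(a, b)] → w = 0.28
R2: ¬cool=1−0.42=0.58, moderate=0.28; AND[min(a, b)] → w = 0.28
R3: ¬moderate=1−0.28=0.72, ¬warm=1−0.69=0.31; AND[min(a, b)] → w = 0.31
Rules with consequent 'weak': {R1, R3} → strengths 0.28, 0.31
Aggregate via t-conorm [max(a, b)]: 0.31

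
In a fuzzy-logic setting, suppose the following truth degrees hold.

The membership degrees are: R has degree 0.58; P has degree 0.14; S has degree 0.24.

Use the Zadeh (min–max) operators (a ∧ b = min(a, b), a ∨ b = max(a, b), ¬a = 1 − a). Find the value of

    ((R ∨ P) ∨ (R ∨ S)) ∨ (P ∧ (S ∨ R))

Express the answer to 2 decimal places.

R ∨ P = max(a, b) on (0.58, 0.14) = 0.58
R ∨ S = max(a, b) on (0.58, 0.24) = 0.58
(R ∨ P) ∨ (R ∨ S) = max(a, b) on (0.58, 0.58) = 0.58
S ∨ R = max(a, b) on (0.24, 0.58) = 0.58
P ∧ (S ∨ R) = min(a, b) on (0.14, 0.58) = 0.14
((R ∨ P) ∨ (R ∨ S)) ∨ (P ∧ (S ∨ R)) = max(a, b) on (0.58, 0.14) = 0.58

0.58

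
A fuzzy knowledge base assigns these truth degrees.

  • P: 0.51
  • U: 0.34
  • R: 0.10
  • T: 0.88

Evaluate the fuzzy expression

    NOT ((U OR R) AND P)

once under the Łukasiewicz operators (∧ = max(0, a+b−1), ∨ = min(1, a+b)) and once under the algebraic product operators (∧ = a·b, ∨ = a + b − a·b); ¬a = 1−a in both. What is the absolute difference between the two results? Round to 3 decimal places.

Under Łukasiewicz:
  U OR R = min(1, a+b) on (0.34, 0.10) = 0.44
  (U OR R) AND P = max(0, a+b−1) on (0.44, 0.51) = 0.00
  NOT ((U OR R) AND P) = 1 − 0.00 = 1.00
  → value = 1.0000
Under algebraic product:
  U OR R = a + b − a·b on (0.3400, 0.1000) = 0.4060
  (U OR R) AND P = a·b on (0.4060, 0.5100) = 0.2071
  NOT ((U OR R) AND P) = 1 − 0.2071 = 0.7929
  → value = 0.7929
|1.0000 − 0.7929| = 0.207

0.207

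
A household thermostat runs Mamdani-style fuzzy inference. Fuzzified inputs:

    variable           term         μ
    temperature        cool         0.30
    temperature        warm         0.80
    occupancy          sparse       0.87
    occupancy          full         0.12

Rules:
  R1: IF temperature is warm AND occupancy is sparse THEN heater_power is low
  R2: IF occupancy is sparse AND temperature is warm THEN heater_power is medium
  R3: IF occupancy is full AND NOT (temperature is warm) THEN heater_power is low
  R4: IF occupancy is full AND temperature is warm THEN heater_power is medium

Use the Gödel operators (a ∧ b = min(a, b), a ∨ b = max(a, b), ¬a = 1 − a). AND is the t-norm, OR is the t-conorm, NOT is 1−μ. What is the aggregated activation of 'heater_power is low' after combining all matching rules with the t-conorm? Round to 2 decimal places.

0.80

R1: warm=0.80, sparse=0.87; AND[min(a, b)] → w = 0.80
R2: sparse=0.87, warm=0.80; AND[min(a, b)] → w = 0.80
R3: full=0.12, ¬warm=1−0.80=0.20; AND[min(a, b)] → w = 0.12
R4: full=0.12, warm=0.80; AND[min(a, b)] → w = 0.12
Rules with consequent 'low': {R1, R3} → strengths 0.80, 0.12
Aggregate via t-conorm [max(a, b)]: 0.80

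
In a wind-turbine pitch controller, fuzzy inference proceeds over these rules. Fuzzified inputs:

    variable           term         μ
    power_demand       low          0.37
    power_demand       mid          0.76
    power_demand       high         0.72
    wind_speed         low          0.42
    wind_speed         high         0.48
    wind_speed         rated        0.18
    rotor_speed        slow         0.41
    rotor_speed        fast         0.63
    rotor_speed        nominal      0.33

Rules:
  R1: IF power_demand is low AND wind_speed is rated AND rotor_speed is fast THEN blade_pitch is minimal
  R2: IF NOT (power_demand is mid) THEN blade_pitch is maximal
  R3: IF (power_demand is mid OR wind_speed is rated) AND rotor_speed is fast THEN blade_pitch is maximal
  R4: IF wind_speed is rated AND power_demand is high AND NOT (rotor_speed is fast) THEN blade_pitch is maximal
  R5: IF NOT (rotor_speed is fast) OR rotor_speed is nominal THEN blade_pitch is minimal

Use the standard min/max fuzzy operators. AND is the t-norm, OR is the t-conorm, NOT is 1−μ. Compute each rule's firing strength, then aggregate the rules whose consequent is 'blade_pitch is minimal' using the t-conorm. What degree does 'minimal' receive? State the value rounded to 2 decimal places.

R1: low=0.37, rated=0.18, fast=0.63; AND[min(a, b)] → w = 0.18
R2: ¬mid=1−0.76=0.24 → w = 0.24
R3: (mid=0.76 OR rated=0.18) = 0.76; AND[min(a, b)] with fast=0.63 → w = 0.63
R4: rated=0.18, high=0.72, ¬fast=1−0.63=0.37; AND[min(a, b)] → w = 0.18
R5: ¬fast=1−0.63=0.37, nominal=0.33; OR[max(a, b)] → w = 0.37
Rules with consequent 'minimal': {R1, R5} → strengths 0.18, 0.37
Aggregate via t-conorm [max(a, b)]: 0.37

0.37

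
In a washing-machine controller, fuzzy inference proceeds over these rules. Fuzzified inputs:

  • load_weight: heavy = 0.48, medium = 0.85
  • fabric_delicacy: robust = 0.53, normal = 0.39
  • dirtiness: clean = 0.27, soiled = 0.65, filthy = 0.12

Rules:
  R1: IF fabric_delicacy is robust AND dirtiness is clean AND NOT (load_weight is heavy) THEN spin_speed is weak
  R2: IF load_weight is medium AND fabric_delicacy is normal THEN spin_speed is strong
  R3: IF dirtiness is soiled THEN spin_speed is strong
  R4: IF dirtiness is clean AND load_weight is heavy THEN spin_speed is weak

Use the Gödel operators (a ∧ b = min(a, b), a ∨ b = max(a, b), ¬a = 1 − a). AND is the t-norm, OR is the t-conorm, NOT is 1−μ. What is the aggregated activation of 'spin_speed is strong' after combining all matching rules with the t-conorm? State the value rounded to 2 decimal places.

R1: robust=0.53, clean=0.27, ¬heavy=1−0.48=0.52; AND[min(a, b)] → w = 0.27
R2: medium=0.85, normal=0.39; AND[min(a, b)] → w = 0.39
R3: soiled=0.65 → w = 0.65
R4: clean=0.27, heavy=0.48; AND[min(a, b)] → w = 0.27
Rules with consequent 'strong': {R2, R3} → strengths 0.39, 0.65
Aggregate via t-conorm [max(a, b)]: 0.65

0.65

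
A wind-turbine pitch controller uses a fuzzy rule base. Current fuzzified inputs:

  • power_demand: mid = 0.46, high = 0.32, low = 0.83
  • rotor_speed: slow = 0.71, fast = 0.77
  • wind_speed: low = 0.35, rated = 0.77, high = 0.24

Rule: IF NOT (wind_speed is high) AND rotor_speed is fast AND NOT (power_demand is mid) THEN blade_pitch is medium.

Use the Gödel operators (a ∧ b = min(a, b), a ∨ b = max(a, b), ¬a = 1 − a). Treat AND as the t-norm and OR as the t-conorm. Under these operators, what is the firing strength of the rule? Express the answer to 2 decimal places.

0.54

firing strength: ¬high=1−0.24=0.76, fast=0.77, ¬mid=1−0.46=0.54; AND[min(a, b)] → w = 0.54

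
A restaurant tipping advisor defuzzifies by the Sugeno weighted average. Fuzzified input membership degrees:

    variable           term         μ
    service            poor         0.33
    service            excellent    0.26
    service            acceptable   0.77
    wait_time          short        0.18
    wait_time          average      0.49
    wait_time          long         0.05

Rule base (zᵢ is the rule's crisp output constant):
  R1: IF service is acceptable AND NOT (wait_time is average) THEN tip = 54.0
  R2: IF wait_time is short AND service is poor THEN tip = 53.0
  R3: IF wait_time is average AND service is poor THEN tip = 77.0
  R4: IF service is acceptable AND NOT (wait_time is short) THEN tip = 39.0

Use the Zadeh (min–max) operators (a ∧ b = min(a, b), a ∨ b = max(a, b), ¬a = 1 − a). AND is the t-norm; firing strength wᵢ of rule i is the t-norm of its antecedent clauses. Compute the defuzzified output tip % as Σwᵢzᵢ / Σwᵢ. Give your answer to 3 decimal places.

51.687

R1 (z=54.0): acceptable=0.77, ¬average=1−0.49=0.51; AND[min(a, b)] → w = 0.51
R2 (z=53.0): short=0.18, poor=0.33; AND[min(a, b)] → w = 0.18
R3 (z=77.0): average=0.49, poor=0.33; AND[min(a, b)] → w = 0.33
R4 (z=39.0): acceptable=0.77, ¬short=1−0.18=0.82; AND[min(a, b)] → w = 0.77
Weighted average = (0.51·54.0 + 0.18·53.0 + 0.33·77.0 + 0.77·39.0) / (0.51 + 0.18 + 0.33 + 0.77)
  = 92.5200 / 1.7900 = 51.687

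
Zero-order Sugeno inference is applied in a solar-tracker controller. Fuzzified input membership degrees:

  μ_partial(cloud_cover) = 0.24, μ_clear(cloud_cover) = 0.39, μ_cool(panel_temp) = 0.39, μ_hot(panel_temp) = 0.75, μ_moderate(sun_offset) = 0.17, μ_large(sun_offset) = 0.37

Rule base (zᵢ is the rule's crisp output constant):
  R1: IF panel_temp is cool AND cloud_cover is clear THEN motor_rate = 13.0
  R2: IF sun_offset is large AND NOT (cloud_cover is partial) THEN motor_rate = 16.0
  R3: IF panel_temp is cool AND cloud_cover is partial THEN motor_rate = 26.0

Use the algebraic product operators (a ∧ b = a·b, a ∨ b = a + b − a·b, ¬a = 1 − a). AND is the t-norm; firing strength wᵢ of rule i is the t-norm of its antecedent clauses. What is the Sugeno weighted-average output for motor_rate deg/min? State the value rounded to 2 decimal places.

16.91

R1 (z=13.0): cool=0.39, clear=0.39; AND[a·b] → w = 0.1521
R2 (z=16.0): large=0.37, ¬partial=1−0.24=0.76; AND[a·b] → w = 0.2812
R3 (z=26.0): cool=0.39, partial=0.24; AND[a·b] → w = 0.0936
Weighted average = (0.1521·13.0 + 0.2812·16.0 + 0.0936·26.0) / (0.1521 + 0.2812 + 0.0936)
  = 8.9101 / 0.5269 = 16.91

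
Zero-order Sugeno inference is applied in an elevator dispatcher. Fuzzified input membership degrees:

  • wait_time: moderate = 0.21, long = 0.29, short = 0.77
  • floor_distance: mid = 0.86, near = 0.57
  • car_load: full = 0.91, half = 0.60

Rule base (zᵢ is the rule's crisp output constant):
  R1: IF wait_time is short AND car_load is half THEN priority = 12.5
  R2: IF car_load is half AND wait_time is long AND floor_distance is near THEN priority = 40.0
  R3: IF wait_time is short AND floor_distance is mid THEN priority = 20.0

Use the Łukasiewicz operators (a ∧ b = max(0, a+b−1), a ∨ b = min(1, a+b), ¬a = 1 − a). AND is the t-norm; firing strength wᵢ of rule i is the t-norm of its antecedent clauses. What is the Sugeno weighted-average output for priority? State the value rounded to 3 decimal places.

R1 (z=12.5): short=0.77, half=0.60; AND[max(0, a+b−1)] → w = 0.37
R2 (z=40.0): half=0.60, long=0.29, near=0.57; AND[max(0, a+b−1)] → w = 0.00
R3 (z=20.0): short=0.77, mid=0.86; AND[max(0, a+b−1)] → w = 0.63
Weighted average = (0.37·12.5 + 0.00·40.0 + 0.63·20.0) / (0.37 + 0.00 + 0.63)
  = 17.2250 / 1.0000 = 17.225

17.225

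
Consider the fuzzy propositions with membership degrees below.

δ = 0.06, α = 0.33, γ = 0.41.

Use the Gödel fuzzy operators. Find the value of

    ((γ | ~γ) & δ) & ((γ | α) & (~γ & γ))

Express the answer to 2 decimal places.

~γ = 1 − 0.41 = 0.59
γ | ~γ = max(a, b) on (0.41, 0.59) = 0.59
(γ | ~γ) & δ = min(a, b) on (0.59, 0.06) = 0.06
γ | α = max(a, b) on (0.41, 0.33) = 0.41
~γ = 1 − 0.41 = 0.59
~γ & γ = min(a, b) on (0.59, 0.41) = 0.41
(γ | α) & (~γ & γ) = min(a, b) on (0.41, 0.41) = 0.41
((γ | ~γ) & δ) & ((γ | α) & (~γ & γ)) = min(a, b) on (0.06, 0.41) = 0.06

0.06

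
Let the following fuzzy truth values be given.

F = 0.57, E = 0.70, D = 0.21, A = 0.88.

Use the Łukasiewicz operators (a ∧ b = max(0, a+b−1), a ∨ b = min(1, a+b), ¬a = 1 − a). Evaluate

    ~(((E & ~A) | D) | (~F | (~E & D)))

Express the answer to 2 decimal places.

~A = 1 − 0.88 = 0.12
E & ~A = max(0, a+b−1) on (0.70, 0.12) = 0.00
(E & ~A) | D = min(1, a+b) on (0.00, 0.21) = 0.21
~F = 1 − 0.57 = 0.43
~E = 1 − 0.70 = 0.30
~E & D = max(0, a+b−1) on (0.30, 0.21) = 0.00
~F | (~E & D) = min(1, a+b) on (0.43, 0.00) = 0.43
((E & ~A) | D) | (~F | (~E & D)) = min(1, a+b) on (0.21, 0.43) = 0.64
~(((E & ~A) | D) | (~F | (~E & D))) = 1 − 0.64 = 0.36

0.36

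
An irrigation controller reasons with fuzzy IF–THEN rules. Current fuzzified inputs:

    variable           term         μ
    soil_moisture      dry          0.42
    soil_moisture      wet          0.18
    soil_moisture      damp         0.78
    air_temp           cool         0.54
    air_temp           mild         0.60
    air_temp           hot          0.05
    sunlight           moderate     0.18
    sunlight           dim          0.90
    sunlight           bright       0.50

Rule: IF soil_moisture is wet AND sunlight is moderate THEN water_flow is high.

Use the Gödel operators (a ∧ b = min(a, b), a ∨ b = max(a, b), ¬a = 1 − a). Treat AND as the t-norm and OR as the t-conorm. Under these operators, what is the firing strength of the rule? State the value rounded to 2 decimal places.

0.18

firing strength: wet=0.18, moderate=0.18; AND[min(a, b)] → w = 0.18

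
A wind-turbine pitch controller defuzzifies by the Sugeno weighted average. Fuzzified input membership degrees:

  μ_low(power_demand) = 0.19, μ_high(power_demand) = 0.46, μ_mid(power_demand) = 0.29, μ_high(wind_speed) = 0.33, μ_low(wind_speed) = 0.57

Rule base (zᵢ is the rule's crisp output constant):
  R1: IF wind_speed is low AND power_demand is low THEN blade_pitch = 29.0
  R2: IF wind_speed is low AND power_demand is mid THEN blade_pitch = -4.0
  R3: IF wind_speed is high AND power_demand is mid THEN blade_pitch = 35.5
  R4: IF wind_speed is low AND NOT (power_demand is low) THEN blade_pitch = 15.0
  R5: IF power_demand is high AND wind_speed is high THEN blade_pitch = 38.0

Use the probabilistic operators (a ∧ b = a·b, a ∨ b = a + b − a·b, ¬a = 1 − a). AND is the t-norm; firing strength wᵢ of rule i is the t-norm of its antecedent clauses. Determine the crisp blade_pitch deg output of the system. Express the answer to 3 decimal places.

R1 (z=29.0): low=0.57, low=0.19; AND[a·b] → w = 0.1083
R2 (z=-4.0): low=0.57, mid=0.29; AND[a·b] → w = 0.1653
R3 (z=35.5): high=0.33, mid=0.29; AND[a·b] → w = 0.0957
R4 (z=15.0): low=0.57, ¬low=1−0.19=0.81; AND[a·b] → w = 0.4617
R5 (z=38.0): high=0.46, high=0.33; AND[a·b] → w = 0.1518
Weighted average = (0.1083·29.0 + 0.1653·-4.0 + 0.0957·35.5 + 0.4617·15.0 + 0.1518·38.0) / (0.1083 + 0.1653 + 0.0957 + 0.4617 + 0.1518)
  = 18.5708 / 0.9828 = 18.896

18.896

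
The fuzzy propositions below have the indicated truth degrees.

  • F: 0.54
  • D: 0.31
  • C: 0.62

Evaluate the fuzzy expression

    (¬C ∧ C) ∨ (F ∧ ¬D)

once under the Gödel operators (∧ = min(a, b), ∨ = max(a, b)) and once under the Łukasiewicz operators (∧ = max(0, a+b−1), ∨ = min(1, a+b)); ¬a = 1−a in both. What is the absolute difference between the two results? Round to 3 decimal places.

0.310

Under Gödel:
  ¬C = 1 − 0.62 = 0.38
  ¬C ∧ C = min(a, b) on (0.38, 0.62) = 0.38
  ¬D = 1 − 0.31 = 0.69
  F ∧ ¬D = min(a, b) on (0.54, 0.69) = 0.54
  (¬C ∧ C) ∨ (F ∧ ¬D) = max(a, b) on (0.38, 0.54) = 0.54
  → value = 0.5400
Under Łukasiewicz:
  ¬C = 1 − 0.62 = 0.38
  ¬C ∧ C = max(0, a+b−1) on (0.38, 0.62) = 0.00
  ¬D = 1 − 0.31 = 0.69
  F ∧ ¬D = max(0, a+b−1) on (0.54, 0.69) = 0.23
  (¬C ∧ C) ∨ (F ∧ ¬D) = min(1, a+b) on (0.00, 0.23) = 0.23
  → value = 0.2300
|0.5400 − 0.2300| = 0.310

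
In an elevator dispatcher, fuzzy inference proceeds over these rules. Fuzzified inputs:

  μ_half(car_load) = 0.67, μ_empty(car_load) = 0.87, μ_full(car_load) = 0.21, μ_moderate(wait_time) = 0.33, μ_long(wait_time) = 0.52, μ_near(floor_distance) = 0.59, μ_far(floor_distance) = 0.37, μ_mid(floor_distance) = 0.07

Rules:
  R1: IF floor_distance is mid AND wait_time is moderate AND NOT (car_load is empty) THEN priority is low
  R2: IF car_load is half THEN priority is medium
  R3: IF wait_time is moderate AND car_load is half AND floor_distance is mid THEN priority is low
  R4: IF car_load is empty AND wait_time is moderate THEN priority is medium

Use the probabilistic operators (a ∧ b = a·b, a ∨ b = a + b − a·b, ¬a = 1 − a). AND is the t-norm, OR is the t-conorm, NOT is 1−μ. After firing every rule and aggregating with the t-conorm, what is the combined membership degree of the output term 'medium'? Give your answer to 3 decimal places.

0.765

R1: mid=0.07, moderate=0.33, ¬empty=1−0.87=0.13; AND[a·b] → w = 0.0030
R2: half=0.67 → w = 0.6700
R3: moderate=0.33, half=0.67, mid=0.07; AND[a·b] → w = 0.0155
R4: empty=0.87, moderate=0.33; AND[a·b] → w = 0.2871
Rules with consequent 'medium': {R2, R4} → strengths 0.6700, 0.2871
Aggregate via t-conorm [a + b − a·b]: 0.7647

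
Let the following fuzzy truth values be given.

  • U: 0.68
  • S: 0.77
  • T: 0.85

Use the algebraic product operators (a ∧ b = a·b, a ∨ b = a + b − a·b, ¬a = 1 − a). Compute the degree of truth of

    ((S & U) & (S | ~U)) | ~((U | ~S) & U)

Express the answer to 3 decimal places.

S & U = a·b on (0.7700, 0.6800) = 0.5236
~U = 1 − 0.6800 = 0.3200
S | ~U = a + b − a·b on (0.7700, 0.3200) = 0.8436
(S & U) & (S | ~U) = a·b on (0.5236, 0.8436) = 0.4417
~S = 1 − 0.7700 = 0.2300
U | ~S = a + b − a·b on (0.6800, 0.2300) = 0.7536
(U | ~S) & U = a·b on (0.7536, 0.6800) = 0.5124
~((U | ~S) & U) = 1 − 0.5124 = 0.4876
((S & U) & (S | ~U)) | ~((U | ~S) & U) = a + b − a·b on (0.4417, 0.4876) = 0.7139

0.714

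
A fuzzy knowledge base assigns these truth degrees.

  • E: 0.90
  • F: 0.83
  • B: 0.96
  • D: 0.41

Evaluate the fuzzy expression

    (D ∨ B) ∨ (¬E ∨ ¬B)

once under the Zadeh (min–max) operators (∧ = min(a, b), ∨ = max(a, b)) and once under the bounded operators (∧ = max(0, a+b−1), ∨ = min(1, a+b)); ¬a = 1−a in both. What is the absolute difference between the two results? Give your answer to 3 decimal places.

Under Zadeh (min–max):
  D ∨ B = max(a, b) on (0.41, 0.96) = 0.96
  ¬E = 1 − 0.90 = 0.10
  ¬B = 1 − 0.96 = 0.04
  ¬E ∨ ¬B = max(a, b) on (0.10, 0.04) = 0.10
  (D ∨ B) ∨ (¬E ∨ ¬B) = max(a, b) on (0.96, 0.10) = 0.96
  → value = 0.9600
Under bounded:
  D ∨ B = min(1, a+b) on (0.41, 0.96) = 1.00
  ¬E = 1 − 0.90 = 0.10
  ¬B = 1 − 0.96 = 0.04
  ¬E ∨ ¬B = min(1, a+b) on (0.10, 0.04) = 0.14
  (D ∨ B) ∨ (¬E ∨ ¬B) = min(1, a+b) on (1.00, 0.14) = 1.00
  → value = 1.0000
|0.9600 − 1.0000| = 0.040

0.040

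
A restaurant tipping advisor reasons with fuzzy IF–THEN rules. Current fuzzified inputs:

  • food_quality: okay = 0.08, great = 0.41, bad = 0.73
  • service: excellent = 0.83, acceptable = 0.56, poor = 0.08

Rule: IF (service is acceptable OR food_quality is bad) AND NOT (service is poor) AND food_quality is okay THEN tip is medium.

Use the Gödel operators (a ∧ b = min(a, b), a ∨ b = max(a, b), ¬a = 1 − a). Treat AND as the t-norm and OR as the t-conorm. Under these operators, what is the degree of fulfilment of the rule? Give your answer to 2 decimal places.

firing strength: (acceptable=0.56 OR bad=0.73) = 0.73; AND[min(a, b)] with ¬poor=1−0.08=0.92, okay=0.08 → w = 0.08

0.08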